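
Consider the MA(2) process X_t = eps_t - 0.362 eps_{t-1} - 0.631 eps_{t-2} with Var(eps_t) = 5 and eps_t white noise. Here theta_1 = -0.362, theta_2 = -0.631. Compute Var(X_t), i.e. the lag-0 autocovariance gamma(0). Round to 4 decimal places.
\gamma(0) = 7.6460

For an MA(q) process X_t = eps_t + sum_i theta_i eps_{t-i} with
Var(eps_t) = sigma^2, the variance is
  gamma(0) = sigma^2 * (1 + sum_i theta_i^2).
  sum_i theta_i^2 = (-0.362)^2 + (-0.631)^2 = 0.131044 + 0.398161 = 0.529205.
  gamma(0) = 5 * (1 + 0.529205) = 5 * 1.529205 = 7.646025, which rounds to 7.6460.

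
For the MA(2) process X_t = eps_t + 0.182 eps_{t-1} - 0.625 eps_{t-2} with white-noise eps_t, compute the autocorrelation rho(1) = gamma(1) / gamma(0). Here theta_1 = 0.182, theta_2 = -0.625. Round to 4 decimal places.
\rho(1) = 0.0479

For an MA(q) process with theta_0 = 1, the autocovariance is
  gamma(k) = sigma^2 * sum_{i=0..q-k} theta_i * theta_{i+k},
and rho(k) = gamma(k) / gamma(0). Sigma^2 cancels.
  numerator   = (1)*(0.182) + (0.182)*(-0.625) = 0.06825.
  denominator = (1)^2 + (0.182)^2 + (-0.625)^2 = 1.423749.
  rho(1) = 0.06825 / 1.423749 = 0.0479.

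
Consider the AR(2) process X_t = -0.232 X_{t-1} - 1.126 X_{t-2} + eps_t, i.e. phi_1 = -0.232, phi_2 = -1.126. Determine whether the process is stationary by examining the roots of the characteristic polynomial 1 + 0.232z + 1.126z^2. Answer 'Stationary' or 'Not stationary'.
\text{Not stationary}

The AR(p) characteristic polynomial is P(z) = 1 + 0.232z + 1.126z^2.
Stationarity requires all roots to lie outside the unit circle, i.e. |z| > 1 for every root.
Set 1 + (0.232) z + (1.126) z^2 = 0, i.e. a z^2 + b z + c = 0 with a = 1.126, b = 0.232, c = 1.
Discriminant D = b^2 - 4ac = (0.232)^2 - 4*(1.126)*1 = 0.053824 - (4.504) = -4.450176.
D < 0, so the roots are the complex-conjugate pair z = (-b +/- i sqrt(-D)) / (2a) = -0.103 +/- 0.9367i.
For a conjugate pair |z|^2 = z * conj(z) = (product of roots) = c/a = 1/(1.126) = 0.888099, so |z| = sqrt(0.888099) = 0.9424 for both roots.
Moduli of all roots: 0.9424, 0.9424.
All moduli strictly greater than 1? No.
Verdict: Not stationary.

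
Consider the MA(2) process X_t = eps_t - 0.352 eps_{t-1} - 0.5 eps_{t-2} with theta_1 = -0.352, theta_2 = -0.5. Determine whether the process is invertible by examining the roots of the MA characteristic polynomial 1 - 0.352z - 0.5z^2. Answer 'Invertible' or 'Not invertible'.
\text{Invertible}

The MA(q) characteristic polynomial is P(z) = 1 - 0.352z - 0.5z^2.
Invertibility requires all roots to lie outside the unit circle, i.e. |z| > 1 for every root.
Set 1 + (-0.352) z + (-0.5) z^2 = 0, i.e. a z^2 + b z + c = 0 with a = -0.5, b = -0.352, c = 1.
Discriminant D = b^2 - 4ac = (-0.352)^2 - 4*(-0.5)*1 = 0.123904 - (-2) = 2.123904.
D >= 0, so the roots are real: z = (-b +/- sqrt(D)) / (2a) = (0.352 +/- 1.457362) / (-1).
  z_1 = (0.352 + 1.457362) / (-1) = -1.8094,   |z_1| = 1.8094.
  z_2 = (0.352 - 1.457362) / (-1) = 1.1054,   |z_2| = 1.1054.
Moduli of all roots: 1.8094, 1.1054.
All moduli strictly greater than 1? Yes.
Verdict: Invertible.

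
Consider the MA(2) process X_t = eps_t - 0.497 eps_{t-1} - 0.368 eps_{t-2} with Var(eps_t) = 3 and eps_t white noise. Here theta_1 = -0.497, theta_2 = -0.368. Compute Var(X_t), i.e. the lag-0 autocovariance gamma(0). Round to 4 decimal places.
\gamma(0) = 4.1473

For an MA(q) process X_t = eps_t + sum_i theta_i eps_{t-i} with
Var(eps_t) = sigma^2, the variance is
  gamma(0) = sigma^2 * (1 + sum_i theta_i^2).
  sum_i theta_i^2 = (-0.497)^2 + (-0.368)^2 = 0.247009 + 0.135424 = 0.382433.
  gamma(0) = 3 * (1 + 0.382433) = 3 * 1.382433 = 4.147299, which rounds to 4.1473.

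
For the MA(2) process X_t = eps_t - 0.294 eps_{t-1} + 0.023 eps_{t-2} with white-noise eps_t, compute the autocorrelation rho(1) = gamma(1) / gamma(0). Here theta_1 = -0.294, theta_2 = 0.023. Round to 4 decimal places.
\rho(1) = -0.2767

For an MA(q) process with theta_0 = 1, the autocovariance is
  gamma(k) = sigma^2 * sum_{i=0..q-k} theta_i * theta_{i+k},
and rho(k) = gamma(k) / gamma(0). Sigma^2 cancels.
  numerator   = (1)*(-0.294) + (-0.294)*(0.023) = -0.300762.
  denominator = (1)^2 + (-0.294)^2 + (0.023)^2 = 1.086965.
  rho(1) = -0.300762 / 1.086965 = -0.2767.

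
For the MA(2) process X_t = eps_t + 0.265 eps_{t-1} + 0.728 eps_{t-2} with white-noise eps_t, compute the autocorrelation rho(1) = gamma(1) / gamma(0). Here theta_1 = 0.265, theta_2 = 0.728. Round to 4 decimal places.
\rho(1) = 0.2862

For an MA(q) process with theta_0 = 1, the autocovariance is
  gamma(k) = sigma^2 * sum_{i=0..q-k} theta_i * theta_{i+k},
and rho(k) = gamma(k) / gamma(0). Sigma^2 cancels.
  numerator   = (1)*(0.265) + (0.265)*(0.728) = 0.45792.
  denominator = (1)^2 + (0.265)^2 + (0.728)^2 = 1.600209.
  rho(1) = 0.45792 / 1.600209 = 0.2862.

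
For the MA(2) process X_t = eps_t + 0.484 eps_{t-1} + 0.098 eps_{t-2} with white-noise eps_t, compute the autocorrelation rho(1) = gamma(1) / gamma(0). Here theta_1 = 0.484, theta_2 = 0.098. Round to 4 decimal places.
\rho(1) = 0.4272

For an MA(q) process with theta_0 = 1, the autocovariance is
  gamma(k) = sigma^2 * sum_{i=0..q-k} theta_i * theta_{i+k},
and rho(k) = gamma(k) / gamma(0). Sigma^2 cancels.
  numerator   = (1)*(0.484) + (0.484)*(0.098) = 0.531432.
  denominator = (1)^2 + (0.484)^2 + (0.098)^2 = 1.24386.
  rho(1) = 0.531432 / 1.24386 = 0.4272.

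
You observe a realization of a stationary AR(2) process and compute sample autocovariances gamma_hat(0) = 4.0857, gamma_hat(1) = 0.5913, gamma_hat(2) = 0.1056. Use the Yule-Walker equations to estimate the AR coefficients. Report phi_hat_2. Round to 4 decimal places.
\hat\phi_{2} = 0.0050

The Yule-Walker equations for an AR(p) process read, in matrix form,
  Gamma_p phi = r_p,   with   (Gamma_p)_{ij} = gamma(|i - j|),
                       (r_p)_i = gamma(i),   i,j = 1..p.
Substitute the sample gammas (Toeplitz matrix and right-hand side of size 2):
  Gamma_p = [[4.0857, 0.5913], [0.5913, 4.0857]]
  r_p     = [0.5913, 0.1056]
Written out:
  4.0857 phi_1 + 0.5913 phi_2 = 0.5913
  0.5913 phi_1 + 4.0857 phi_2 = 0.1056
Solve by Cramer's rule:
  det = gamma(0)^2 - gamma(1)^2 = (4.0857)^2 - (0.5913)^2 = 16.69294449 - 0.34963569 = 16.3433088
  phi_hat_1 = [gamma(1) gamma(0) - gamma(1) gamma(2)] / det = [(0.5913)(4.0857) - (0.5913)(0.1056)] / 16.3433088 = 2.35343313 / 16.3433088 = 0.144
  phi_hat_2 = [gamma(0) gamma(2) - gamma(1)^2] / det = [(4.0857)(0.1056) - (0.5913)^2] / 16.3433088 = 0.08181423 / 16.3433088 = 0.005
So phi_hat = [0.1440, 0.0050].
Therefore phi_hat_2 = 0.0050.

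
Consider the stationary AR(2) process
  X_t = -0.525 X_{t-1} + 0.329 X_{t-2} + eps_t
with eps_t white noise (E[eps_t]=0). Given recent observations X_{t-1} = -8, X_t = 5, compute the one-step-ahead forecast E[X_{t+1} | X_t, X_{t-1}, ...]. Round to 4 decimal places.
E[X_{t+1} \mid \mathcal F_t] = -5.2570

For an AR(p) model X_t = c + sum_i phi_i X_{t-i} + eps_t, the
one-step-ahead conditional mean is
  E[X_{t+1} | X_t, ...] = c + sum_i phi_i X_{t+1-i}.
Substitute known values:
  E[X_{t+1} | ...] = (-0.525) * (5) + (0.329) * (-8)
                   = -5.2570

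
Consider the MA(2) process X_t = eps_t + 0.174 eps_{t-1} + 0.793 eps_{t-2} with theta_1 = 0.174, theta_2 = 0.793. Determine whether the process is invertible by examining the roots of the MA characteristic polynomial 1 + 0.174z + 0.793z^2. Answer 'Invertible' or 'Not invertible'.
\text{Invertible}

The MA(q) characteristic polynomial is P(z) = 1 + 0.174z + 0.793z^2.
Invertibility requires all roots to lie outside the unit circle, i.e. |z| > 1 for every root.
Set 1 + (0.174) z + (0.793) z^2 = 0, i.e. a z^2 + b z + c = 0 with a = 0.793, b = 0.174, c = 1.
Discriminant D = b^2 - 4ac = (0.174)^2 - 4*(0.793)*1 = 0.030276 - (3.172) = -3.141724.
D < 0, so the roots are the complex-conjugate pair z = (-b +/- i sqrt(-D)) / (2a) = -0.1097 +/- 1.1176i.
For a conjugate pair |z|^2 = z * conj(z) = (product of roots) = c/a = 1/(0.793) = 1.261034, so |z| = sqrt(1.261034) = 1.123 for both roots.
Moduli of all roots: 1.1230, 1.1230.
All moduli strictly greater than 1? Yes.
Verdict: Invertible.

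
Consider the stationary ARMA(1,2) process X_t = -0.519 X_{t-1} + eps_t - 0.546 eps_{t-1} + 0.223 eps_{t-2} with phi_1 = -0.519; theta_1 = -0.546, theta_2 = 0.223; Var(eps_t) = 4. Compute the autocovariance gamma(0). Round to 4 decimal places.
\gamma(0) = 11.8314

Multiply the model equation by X_{t-k} and take expectations. With theta_0 = psi_0 = 1 and psi_j the MA(infinity) weights, this gives
  gamma(k) - sum_i phi_i gamma(k-i) = c_k,
  c_k = sigma^2 * sum_{j=k..q} theta_j psi_{j-k}   (c_k = 0 for k > q),
using gamma(-m) = gamma(m).
psi-weights needed (psi_j = theta_j + sum_i phi_i psi_{j-i}):
  psi_1 = theta_1 + phi_1 = -0.546 + (-0.519) = -1.065
  psi_2 = theta_2 + phi_1 psi_1 = 0.223 + (-0.519)(-1.065) = 0.775735
Right-hand sides:
  c_0 = sigma^2 (1 + theta_1 psi_1 + theta_2 psi_2) = 4 * (1 + (-0.546)(-1.065) + (0.223)(0.775735)) = 4 * 1.754479 = 7.017916
  c_1 = sigma^2 (theta_1 + theta_2 psi_1) = 4 * (-0.546 + (0.223)(-1.065)) = -3.13398
  c_2 = sigma^2 theta_2 = 4 * (0.223) = 0.892
Equations for k = 0 and k = 1 (AR order 1):
  gamma(0) = phi_1 gamma(1) + c_0
  gamma(1) = phi_1 gamma(0) + c_1
Substituting the second into the first: gamma(0) (1 - phi_1^2) = c_0 + phi_1 c_1, so
  gamma(0) = (c_0 + phi_1 c_1) / (1 - phi_1^2) = (7.017916 + (-0.519)(-3.13398)) / (1 - (-0.519)^2) = 8.644451 / 0.730639 = 11.831358.
Therefore gamma(0) = 11.8314 (to 4 decimal places).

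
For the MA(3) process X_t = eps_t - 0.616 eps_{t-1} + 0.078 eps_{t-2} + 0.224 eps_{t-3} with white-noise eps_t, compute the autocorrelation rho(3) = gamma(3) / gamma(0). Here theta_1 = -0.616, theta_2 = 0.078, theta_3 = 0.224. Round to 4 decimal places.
\rho(3) = 0.1560

For an MA(q) process with theta_0 = 1, the autocovariance is
  gamma(k) = sigma^2 * sum_{i=0..q-k} theta_i * theta_{i+k},
and rho(k) = gamma(k) / gamma(0). Sigma^2 cancels.
  numerator   = (1)*(0.224) = 0.224.
  denominator = (1)^2 + (-0.616)^2 + (0.078)^2 + (0.224)^2 = 1.435716.
  rho(3) = 0.224 / 1.435716 = 0.1560.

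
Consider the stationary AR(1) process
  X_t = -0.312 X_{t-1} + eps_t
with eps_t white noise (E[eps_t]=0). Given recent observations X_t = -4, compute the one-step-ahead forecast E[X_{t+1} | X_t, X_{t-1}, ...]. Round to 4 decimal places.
E[X_{t+1} \mid \mathcal F_t] = 1.2480

For an AR(p) model X_t = c + sum_i phi_i X_{t-i} + eps_t, the
one-step-ahead conditional mean is
  E[X_{t+1} | X_t, ...] = c + sum_i phi_i X_{t+1-i}.
Substitute known values:
  E[X_{t+1} | ...] = (-0.312) * (-4)
                   = 1.2480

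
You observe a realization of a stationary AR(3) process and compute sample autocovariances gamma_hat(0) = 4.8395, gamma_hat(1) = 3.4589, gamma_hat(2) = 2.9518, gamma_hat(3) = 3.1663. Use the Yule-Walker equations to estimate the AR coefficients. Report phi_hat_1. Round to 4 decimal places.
\hat\phi_{1} = 0.5000

The Yule-Walker equations for an AR(p) process read, in matrix form,
  Gamma_p phi = r_p,   with   (Gamma_p)_{ij} = gamma(|i - j|),
                       (r_p)_i = gamma(i),   i,j = 1..p.
Substitute the sample gammas (Toeplitz matrix and right-hand side of size 3):
  Gamma_p = [[4.8395, 3.4589, 2.9518], [3.4589, 4.8395, 3.4589], [2.9518, 3.4589, 4.8395]]
  r_p     = [3.4589, 2.9518, 3.1663]
Written out (R1..R3):
  (R1) 4.8395 phi_1 + 3.4589 phi_2 + 2.9518 phi_3 = 3.4589
  (R2) 3.4589 phi_1 + 4.8395 phi_2 + 3.4589 phi_3 = 2.9518
  (R3) 2.9518 phi_1 + 3.4589 phi_2 + 4.8395 phi_3 = 3.1663
Gaussian elimination:
  R2 <- R2 - (3.4589/4.8395) R1 = R2 - (0.714723) R1:  2.367346 phi_2 + 1.349182 phi_3 = 0.479646
  R3 <- R3 - (2.9518/4.8395) R1 = R3 - (0.609939) R1:  1.349182 phi_2 + 3.039082 phi_3 = 1.056582
  R3 <- R3 - (1.349182/2.367346) R2 = R3 - (0.569913) R2:  2.270165 phi_3 = 0.783225
Back-substitution:
  phi_hat_3 = 0.783225 / 2.270165 = 0.345008
  phi_hat_2 = (0.479646 - (1.349182)(0.345008)) / 2.367346 = 0.005985
  phi_hat_1 = (3.4589 - (3.4589)(0.005985) - (2.9518)(0.345008)) / 4.8395 = 0.500011
So phi_hat = [0.5000, 0.0060, 0.3450].
Therefore phi_hat_1 = 0.5000.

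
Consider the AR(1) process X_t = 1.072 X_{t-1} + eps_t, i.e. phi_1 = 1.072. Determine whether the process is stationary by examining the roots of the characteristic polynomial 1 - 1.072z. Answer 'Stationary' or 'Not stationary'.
\text{Not stationary}

The AR(p) characteristic polynomial is P(z) = 1 - 1.072z.
Stationarity requires all roots to lie outside the unit circle, i.e. |z| > 1 for every root.
This is linear in z: 1 + (-1.072) z = 0  =>  z = -1/(-1.072) = 0.932836,  |z| = 0.932836.
Moduli of all roots: 0.9328.
All moduli strictly greater than 1? No.
Verdict: Not stationary.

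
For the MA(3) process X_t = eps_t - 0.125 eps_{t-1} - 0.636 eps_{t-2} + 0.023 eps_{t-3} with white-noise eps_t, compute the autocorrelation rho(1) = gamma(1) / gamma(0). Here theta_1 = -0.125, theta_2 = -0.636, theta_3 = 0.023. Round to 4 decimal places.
\rho(1) = -0.0423

For an MA(q) process with theta_0 = 1, the autocovariance is
  gamma(k) = sigma^2 * sum_{i=0..q-k} theta_i * theta_{i+k},
and rho(k) = gamma(k) / gamma(0). Sigma^2 cancels.
  numerator   = (1)*(-0.125) + (-0.125)*(-0.636) + (-0.636)*(0.023) = -0.060128.
  denominator = (1)^2 + (-0.125)^2 + (-0.636)^2 + (0.023)^2 = 1.42065.
  rho(1) = -0.060128 / 1.42065 = -0.0423.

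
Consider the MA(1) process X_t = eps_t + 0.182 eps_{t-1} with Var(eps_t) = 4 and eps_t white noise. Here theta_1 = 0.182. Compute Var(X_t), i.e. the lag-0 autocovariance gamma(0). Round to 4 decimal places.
\gamma(0) = 4.1325

For an MA(q) process X_t = eps_t + sum_i theta_i eps_{t-i} with
Var(eps_t) = sigma^2, the variance is
  gamma(0) = sigma^2 * (1 + sum_i theta_i^2).
  sum_i theta_i^2 = (0.182)^2 = 0.033124.
  gamma(0) = 4 * (1 + 0.033124) = 4 * 1.033124 = 4.132496, which rounds to 4.1325.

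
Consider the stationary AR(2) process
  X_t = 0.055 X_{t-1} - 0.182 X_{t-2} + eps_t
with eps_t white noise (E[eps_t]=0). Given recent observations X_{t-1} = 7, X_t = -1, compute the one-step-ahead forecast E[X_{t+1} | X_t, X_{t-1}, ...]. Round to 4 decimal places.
E[X_{t+1} \mid \mathcal F_t] = -1.3290

For an AR(p) model X_t = c + sum_i phi_i X_{t-i} + eps_t, the
one-step-ahead conditional mean is
  E[X_{t+1} | X_t, ...] = c + sum_i phi_i X_{t+1-i}.
Substitute known values:
  E[X_{t+1} | ...] = (0.055) * (-1) + (-0.182) * (7)
                   = -1.3290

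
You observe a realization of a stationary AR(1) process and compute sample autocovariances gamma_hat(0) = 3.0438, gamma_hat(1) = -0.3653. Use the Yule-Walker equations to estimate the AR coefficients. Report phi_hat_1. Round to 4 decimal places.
\hat\phi_{1} = -0.1200

The Yule-Walker equations for an AR(p) process read, in matrix form,
  Gamma_p phi = r_p,   with   (Gamma_p)_{ij} = gamma(|i - j|),
                       (r_p)_i = gamma(i),   i,j = 1..p.
Substitute the sample gammas (Toeplitz matrix and right-hand side of size 1):
  Gamma_p = [[3.0438]]
  r_p     = [-0.3653]
With p = 1 this is the single equation gamma(0) phi_1 = gamma(1):
  phi_hat_1 = gamma(1) / gamma(0) = -0.3653 / 3.0438 = -0.1200.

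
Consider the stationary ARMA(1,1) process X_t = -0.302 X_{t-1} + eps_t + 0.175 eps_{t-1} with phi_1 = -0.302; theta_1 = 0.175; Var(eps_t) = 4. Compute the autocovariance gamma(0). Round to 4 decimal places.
\gamma(0) = 4.0710

Multiply the model equation by X_{t-k} and take expectations. With theta_0 = psi_0 = 1 and psi_j the MA(infinity) weights, this gives
  gamma(k) - sum_i phi_i gamma(k-i) = c_k,
  c_k = sigma^2 * sum_{j=k..q} theta_j psi_{j-k}   (c_k = 0 for k > q),
using gamma(-m) = gamma(m).
psi-weights needed (psi_j = theta_j + sum_i phi_i psi_{j-i}):
  psi_1 = theta_1 + phi_1 = 0.175 + (-0.302) = -0.127
Right-hand sides:
  c_0 = sigma^2 (1 + theta_1 psi_1) = 4 * (1 + (0.175)(-0.127)) = 4 * 0.977775 = 3.9111
  c_1 = sigma^2 theta_1 = 4 * (0.175) = 0.7
  c_2 = 0
Equations for k = 0 and k = 1 (AR order 1):
  gamma(0) = phi_1 gamma(1) + c_0
  gamma(1) = phi_1 gamma(0) + c_1
Substituting the second into the first: gamma(0) (1 - phi_1^2) = c_0 + phi_1 c_1, so
  gamma(0) = (c_0 + phi_1 c_1) / (1 - phi_1^2) = (3.9111 + (-0.302)(0.7)) / (1 - (-0.302)^2) = 3.6997 / 0.908796 = 4.070991.
Therefore gamma(0) = 4.0710 (to 4 decimal places).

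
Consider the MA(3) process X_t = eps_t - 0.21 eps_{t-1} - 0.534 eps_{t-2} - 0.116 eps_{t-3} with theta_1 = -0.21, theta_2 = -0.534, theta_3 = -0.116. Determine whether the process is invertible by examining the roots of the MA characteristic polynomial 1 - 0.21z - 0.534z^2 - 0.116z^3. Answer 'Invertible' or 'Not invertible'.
\text{Invertible}

The MA(q) characteristic polynomial is P(z) = 1 - 0.21z - 0.534z^2 - 0.116z^3.
Invertibility requires all roots to lie outside the unit circle, i.e. |z| > 1 for every root.
Degree 3: look for a simple real root z0 first, then factor out (1 - z/z0) and solve the remaining quadratic.
Testing z0 = -2.5: P(-2.5) = 1 + (-0.21)(-2.5) + (-0.534)(-2.5)^2 + (-0.116)(-2.5)^3
  = 1 + (0.525) + (-3.3375) + (1.8125) = 0.  So z_0 = -2.5 is a root, |z_0| = 2.5.
Divide out the factor (1 + 0.4 z) = (1 - z/z0) (since 1/z0 = -0.4):
  P(z) = (1 + 0.4 z)(1 + (-0.61) z + (-0.29) z^2)
  [check: z-coef -0.61 - (-0.4) = -0.21; z^2-coef -0.29 - (-0.4)(-0.61) = -0.534; z^3-coef -(-0.4)(-0.29) = -0.116.]
Remaining roots from the quadratic factor 1 + (-0.61) z + (-0.29) z^2:
  Set 1 + (-0.61) z + (-0.29) z^2 = 0, i.e. a z^2 + b z + c = 0 with a = -0.29, b = -0.61, c = 1.
  Discriminant D = b^2 - 4ac = (-0.61)^2 - 4*(-0.29)*1 = 0.3721 - (-1.16) = 1.5321.
  D >= 0, so the roots are real: z = (-b +/- sqrt(D)) / (2a) = (0.61 +/- 1.23778) / (-0.58).
    z_1 = (0.61 + 1.23778) / (-0.58) = -3.1858,   |z_1| = 3.1858.
    z_2 = (0.61 - 1.23778) / (-0.58) = 1.0824,   |z_2| = 1.0824.
Moduli of all roots: 2.5000, 3.1858, 1.0824.
All moduli strictly greater than 1? Yes.
Verdict: Invertible.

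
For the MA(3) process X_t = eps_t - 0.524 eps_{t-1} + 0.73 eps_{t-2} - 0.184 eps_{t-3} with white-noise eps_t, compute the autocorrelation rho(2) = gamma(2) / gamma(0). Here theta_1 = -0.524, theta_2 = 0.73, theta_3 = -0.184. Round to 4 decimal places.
\rho(2) = 0.4488

For an MA(q) process with theta_0 = 1, the autocovariance is
  gamma(k) = sigma^2 * sum_{i=0..q-k} theta_i * theta_{i+k},
and rho(k) = gamma(k) / gamma(0). Sigma^2 cancels.
  numerator   = (1)*(0.73) + (-0.524)*(-0.184) = 0.826416.
  denominator = (1)^2 + (-0.524)^2 + (0.73)^2 + (-0.184)^2 = 1.841332.
  rho(2) = 0.826416 / 1.841332 = 0.4488.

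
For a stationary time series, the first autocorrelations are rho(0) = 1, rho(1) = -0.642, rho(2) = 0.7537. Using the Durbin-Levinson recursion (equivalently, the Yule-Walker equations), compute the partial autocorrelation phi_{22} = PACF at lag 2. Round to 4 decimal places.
\phi_{22} = 0.5810

The PACF at lag k is phi_{kk}, the last component of the solution
to the Yule-Walker system G_k phi = r_k where
  (G_k)_{ij} = rho(|i - j|), (r_k)_i = rho(i), i,j = 1..k.
Equivalently, Durbin-Levinson gives phi_{kk} iteratively:
  phi_{11} = rho(1)
  phi_{kk} = [rho(k) - sum_{j=1..k-1} phi_{k-1,j} rho(k-j)]
            / [1 - sum_{j=1..k-1} phi_{k-1,j} rho(j)],
  phi_{k,j} = phi_{k-1,j} - phi_{kk} phi_{k-1,k-j},  j = 1..k-1.
Step k = 1:
  phi_11 = rho(1) = -0.642.
Step k = 2:
  phi_22 = [rho(2) - phi_11 rho(1)] / [1 - phi_11 rho(1)] = [0.7537 - (-0.642)(-0.642)] / [1 - (-0.642)(-0.642)]
         = 0.341536 / 0.587836 = 0.581.
Therefore phi_{22} = 0.5810.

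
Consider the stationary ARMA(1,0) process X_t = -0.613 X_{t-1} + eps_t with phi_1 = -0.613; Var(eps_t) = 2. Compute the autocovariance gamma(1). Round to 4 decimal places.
\gamma(1) = -1.9640

Multiply the model equation by X_{t-k} and take expectations. With theta_0 = psi_0 = 1 and psi_j the MA(infinity) weights, this gives
  gamma(k) - sum_i phi_i gamma(k-i) = c_k,
  c_k = sigma^2 * sum_{j=k..q} theta_j psi_{j-k}   (c_k = 0 for k > q),
using gamma(-m) = gamma(m).
Pure AR (q = 0): c_0 = sigma^2 = 2, c_k = 0 for k >= 1.
Equations for k = 0 and k = 1 (AR order 1):
  gamma(0) = phi_1 gamma(1) + c_0
  gamma(1) = phi_1 gamma(0) + c_1
Substituting the second into the first: gamma(0) (1 - phi_1^2) = c_0 + phi_1 c_1, so
  gamma(0) = c_0 / (1 - phi_1^2) = 2 / (1 - (-0.613)^2) = 2 / 0.624231 = 3.203942.
  gamma(1) = phi_1 gamma(0) = (-0.613)(3.203942) = -1.964017.
Therefore gamma(1) = -1.9640 (to 4 decimal places).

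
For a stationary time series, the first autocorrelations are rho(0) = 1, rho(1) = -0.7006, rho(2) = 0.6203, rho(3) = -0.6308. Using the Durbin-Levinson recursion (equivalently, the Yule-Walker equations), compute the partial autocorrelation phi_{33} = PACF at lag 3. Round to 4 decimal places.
\phi_{33} = -0.2700

The PACF at lag k is phi_{kk}, the last component of the solution
to the Yule-Walker system G_k phi = r_k where
  (G_k)_{ij} = rho(|i - j|), (r_k)_i = rho(i), i,j = 1..k.
Equivalently, Durbin-Levinson gives phi_{kk} iteratively:
  phi_{11} = rho(1)
  phi_{kk} = [rho(k) - sum_{j=1..k-1} phi_{k-1,j} rho(k-j)]
            / [1 - sum_{j=1..k-1} phi_{k-1,j} rho(j)],
  phi_{k,j} = phi_{k-1,j} - phi_{kk} phi_{k-1,k-j},  j = 1..k-1.
Step k = 1:
  phi_11 = rho(1) = -0.7006.
Step k = 2:
  phi_22 = [rho(2) - phi_11 rho(1)] / [1 - phi_11 rho(1)] = [0.6203 - (-0.7006)(-0.7006)] / [1 - (-0.7006)(-0.7006)]
         = 0.12945964 / 0.50915964 = 0.254261.
  Update: phi_21 = phi_11 - phi_22 phi_11 = -0.7006 - (0.254261)(-0.7006) = -0.522464.
Step k = 3:
  phi_33 = [rho(3) - phi_21 rho(2) - phi_22 rho(1)] / [1 - phi_21 rho(1) - phi_22 rho(2)]
    numerator   = -0.6308 - (-0.522464)(0.6203) - (0.254261)(-0.7006) = -0.12857976
    denominator = 1 - (-0.522464)(-0.7006) - (0.254261)(0.6203) = 0.47624305
  phi_33 = -0.12857976 / 0.47624305 = -0.27.
Therefore phi_{33} = -0.2700.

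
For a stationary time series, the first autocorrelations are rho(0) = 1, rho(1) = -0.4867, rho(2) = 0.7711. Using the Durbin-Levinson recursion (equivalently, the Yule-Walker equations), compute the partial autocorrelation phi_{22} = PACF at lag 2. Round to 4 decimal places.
\phi_{22} = 0.7000

The PACF at lag k is phi_{kk}, the last component of the solution
to the Yule-Walker system G_k phi = r_k where
  (G_k)_{ij} = rho(|i - j|), (r_k)_i = rho(i), i,j = 1..k.
Equivalently, Durbin-Levinson gives phi_{kk} iteratively:
  phi_{11} = rho(1)
  phi_{kk} = [rho(k) - sum_{j=1..k-1} phi_{k-1,j} rho(k-j)]
            / [1 - sum_{j=1..k-1} phi_{k-1,j} rho(j)],
  phi_{k,j} = phi_{k-1,j} - phi_{kk} phi_{k-1,k-j},  j = 1..k-1.
Step k = 1:
  phi_11 = rho(1) = -0.4867.
Step k = 2:
  phi_22 = [rho(2) - phi_11 rho(1)] / [1 - phi_11 rho(1)] = [0.7711 - (-0.4867)(-0.4867)] / [1 - (-0.4867)(-0.4867)]
         = 0.53422311 / 0.76312311 = 0.7.
Therefore phi_{22} = 0.7000.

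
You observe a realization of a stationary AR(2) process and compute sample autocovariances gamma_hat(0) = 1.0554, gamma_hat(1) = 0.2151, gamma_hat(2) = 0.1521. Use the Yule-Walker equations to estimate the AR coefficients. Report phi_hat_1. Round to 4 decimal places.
\hat\phi_{1} = 0.1820

The Yule-Walker equations for an AR(p) process read, in matrix form,
  Gamma_p phi = r_p,   with   (Gamma_p)_{ij} = gamma(|i - j|),
                       (r_p)_i = gamma(i),   i,j = 1..p.
Substitute the sample gammas (Toeplitz matrix and right-hand side of size 2):
  Gamma_p = [[1.0554, 0.2151], [0.2151, 1.0554]]
  r_p     = [0.2151, 0.1521]
Written out:
  1.0554 phi_1 + 0.2151 phi_2 = 0.2151
  0.2151 phi_1 + 1.0554 phi_2 = 0.1521
Solve by Cramer's rule:
  det = gamma(0)^2 - gamma(1)^2 = (1.0554)^2 - (0.2151)^2 = 1.11386916 - 0.04626801 = 1.06760115
  phi_hat_1 = [gamma(1) gamma(0) - gamma(1) gamma(2)] / det = [(0.2151)(1.0554) - (0.2151)(0.1521)] / 1.06760115 = 0.19429983 / 1.06760115 = 0.182
  phi_hat_2 = [gamma(0) gamma(2) - gamma(1)^2] / det = [(1.0554)(0.1521) - (0.2151)^2] / 1.06760115 = 0.11425833 / 1.06760115 = 0.107
So phi_hat = [0.1820, 0.1070].
Therefore phi_hat_1 = 0.1820.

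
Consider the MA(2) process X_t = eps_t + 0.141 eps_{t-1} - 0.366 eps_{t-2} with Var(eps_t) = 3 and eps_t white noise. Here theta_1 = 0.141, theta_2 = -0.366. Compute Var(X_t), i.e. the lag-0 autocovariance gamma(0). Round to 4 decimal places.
\gamma(0) = 3.4615

For an MA(q) process X_t = eps_t + sum_i theta_i eps_{t-i} with
Var(eps_t) = sigma^2, the variance is
  gamma(0) = sigma^2 * (1 + sum_i theta_i^2).
  sum_i theta_i^2 = (0.141)^2 + (-0.366)^2 = 0.019881 + 0.133956 = 0.153837.
  gamma(0) = 3 * (1 + 0.153837) = 3 * 1.153837 = 3.461511, which rounds to 3.4615.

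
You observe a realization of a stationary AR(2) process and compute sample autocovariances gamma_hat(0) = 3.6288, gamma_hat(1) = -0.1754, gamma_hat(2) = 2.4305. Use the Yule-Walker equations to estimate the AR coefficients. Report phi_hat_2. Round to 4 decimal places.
\hat\phi_{2} = 0.6690

The Yule-Walker equations for an AR(p) process read, in matrix form,
  Gamma_p phi = r_p,   with   (Gamma_p)_{ij} = gamma(|i - j|),
                       (r_p)_i = gamma(i),   i,j = 1..p.
Substitute the sample gammas (Toeplitz matrix and right-hand side of size 2):
  Gamma_p = [[3.6288, -0.1754], [-0.1754, 3.6288]]
  r_p     = [-0.1754, 2.4305]
Written out:
  3.6288 phi_1 - 0.1754 phi_2 = -0.1754
  -0.1754 phi_1 + 3.6288 phi_2 = 2.4305
Solve by Cramer's rule:
  det = gamma(0)^2 - gamma(1)^2 = (3.6288)^2 - (-0.1754)^2 = 13.16818944 - 0.03076516 = 13.13742428
  phi_hat_1 = [gamma(1) gamma(0) - gamma(1) gamma(2)] / det = [(-0.1754)(3.6288) - (-0.1754)(2.4305)] / 13.13742428 = -0.21018182 / 13.13742428 = -0.016
  phi_hat_2 = [gamma(0) gamma(2) - gamma(1)^2] / det = [(3.6288)(2.4305) - (-0.1754)^2] / 13.13742428 = 8.78903324 / 13.13742428 = 0.669
So phi_hat = [-0.0160, 0.6690].
Therefore phi_hat_2 = 0.6690.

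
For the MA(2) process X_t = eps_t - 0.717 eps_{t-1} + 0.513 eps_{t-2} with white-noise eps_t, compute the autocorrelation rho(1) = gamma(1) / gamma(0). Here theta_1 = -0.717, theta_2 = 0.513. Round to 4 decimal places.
\rho(1) = -0.6104

For an MA(q) process with theta_0 = 1, the autocovariance is
  gamma(k) = sigma^2 * sum_{i=0..q-k} theta_i * theta_{i+k},
and rho(k) = gamma(k) / gamma(0). Sigma^2 cancels.
  numerator   = (1)*(-0.717) + (-0.717)*(0.513) = -1.084821.
  denominator = (1)^2 + (-0.717)^2 + (0.513)^2 = 1.777258.
  rho(1) = -1.084821 / 1.777258 = -0.6104.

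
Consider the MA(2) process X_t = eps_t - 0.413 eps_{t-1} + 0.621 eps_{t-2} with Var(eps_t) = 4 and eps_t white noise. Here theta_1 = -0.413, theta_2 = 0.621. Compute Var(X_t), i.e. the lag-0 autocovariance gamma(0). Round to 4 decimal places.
\gamma(0) = 6.2248

For an MA(q) process X_t = eps_t + sum_i theta_i eps_{t-i} with
Var(eps_t) = sigma^2, the variance is
  gamma(0) = sigma^2 * (1 + sum_i theta_i^2).
  sum_i theta_i^2 = (-0.413)^2 + (0.621)^2 = 0.170569 + 0.385641 = 0.55621.
  gamma(0) = 4 * (1 + 0.55621) = 4 * 1.55621 = 6.22484, which rounds to 6.2248.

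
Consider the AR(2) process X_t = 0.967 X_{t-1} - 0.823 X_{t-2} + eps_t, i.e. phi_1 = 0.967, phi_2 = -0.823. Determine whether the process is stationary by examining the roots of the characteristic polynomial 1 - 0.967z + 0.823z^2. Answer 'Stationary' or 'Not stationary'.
\text{Stationary}

The AR(p) characteristic polynomial is P(z) = 1 - 0.967z + 0.823z^2.
Stationarity requires all roots to lie outside the unit circle, i.e. |z| > 1 for every root.
Set 1 + (-0.967) z + (0.823) z^2 = 0, i.e. a z^2 + b z + c = 0 with a = 0.823, b = -0.967, c = 1.
Discriminant D = b^2 - 4ac = (-0.967)^2 - 4*(0.823)*1 = 0.935089 - (3.292) = -2.356911.
D < 0, so the roots are the complex-conjugate pair z = (-b +/- i sqrt(-D)) / (2a) = 0.5875 +/- 0.9327i.
For a conjugate pair |z|^2 = z * conj(z) = (product of roots) = c/a = 1/(0.823) = 1.215067, so |z| = sqrt(1.215067) = 1.1023 for both roots.
Moduli of all roots: 1.1023, 1.1023.
All moduli strictly greater than 1? Yes.
Verdict: Stationary.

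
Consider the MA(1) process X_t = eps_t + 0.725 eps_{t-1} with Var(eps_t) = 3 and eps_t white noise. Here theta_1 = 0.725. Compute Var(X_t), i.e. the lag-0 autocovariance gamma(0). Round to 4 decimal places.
\gamma(0) = 4.5769

For an MA(q) process X_t = eps_t + sum_i theta_i eps_{t-i} with
Var(eps_t) = sigma^2, the variance is
  gamma(0) = sigma^2 * (1 + sum_i theta_i^2).
  sum_i theta_i^2 = (0.725)^2 = 0.525625.
  gamma(0) = 3 * (1 + 0.525625) = 3 * 1.525625 = 4.576875, which rounds to 4.5769.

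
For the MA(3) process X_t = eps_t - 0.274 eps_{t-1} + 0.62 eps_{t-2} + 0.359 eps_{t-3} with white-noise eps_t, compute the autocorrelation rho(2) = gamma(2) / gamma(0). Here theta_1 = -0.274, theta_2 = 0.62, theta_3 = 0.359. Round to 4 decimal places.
\rho(2) = 0.3284

For an MA(q) process with theta_0 = 1, the autocovariance is
  gamma(k) = sigma^2 * sum_{i=0..q-k} theta_i * theta_{i+k},
and rho(k) = gamma(k) / gamma(0). Sigma^2 cancels.
  numerator   = (1)*(0.62) + (-0.274)*(0.359) = 0.521634.
  denominator = (1)^2 + (-0.274)^2 + (0.62)^2 + (0.359)^2 = 1.588357.
  rho(2) = 0.521634 / 1.588357 = 0.3284.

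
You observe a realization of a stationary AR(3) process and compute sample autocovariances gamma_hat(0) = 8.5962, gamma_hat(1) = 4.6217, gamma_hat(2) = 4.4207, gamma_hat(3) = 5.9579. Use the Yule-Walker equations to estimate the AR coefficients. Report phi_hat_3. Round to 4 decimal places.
\hat\phi_{3} = 0.5220

The Yule-Walker equations for an AR(p) process read, in matrix form,
  Gamma_p phi = r_p,   with   (Gamma_p)_{ij} = gamma(|i - j|),
                       (r_p)_i = gamma(i),   i,j = 1..p.
Substitute the sample gammas (Toeplitz matrix and right-hand side of size 3):
  Gamma_p = [[8.5962, 4.6217, 4.4207], [4.6217, 8.5962, 4.6217], [4.4207, 4.6217, 8.5962]]
  r_p     = [4.6217, 4.4207, 5.9579]
Written out (R1..R3):
  (R1) 8.5962 phi_1 + 4.6217 phi_2 + 4.4207 phi_3 = 4.6217
  (R2) 4.6217 phi_1 + 8.5962 phi_2 + 4.6217 phi_3 = 4.4207
  (R3) 4.4207 phi_1 + 4.6217 phi_2 + 8.5962 phi_3 = 5.9579
Gaussian elimination:
  R2 <- R2 - (4.6217/8.5962) R1 = R2 - (0.537645) R1:  6.111368 phi_2 + 2.244935 phi_3 = 1.935868
  R3 <- R3 - (4.4207/8.5962) R1 = R3 - (0.514262) R1:  2.244935 phi_2 + 6.322801 phi_3 = 3.581135
  R3 <- R3 - (2.244935/6.111368) R2 = R3 - (0.367338) R2:  5.498153 phi_3 = 2.870018
Back-substitution:
  phi_hat_3 = 2.870018 / 5.498153 = 0.521997
  phi_hat_2 = (1.935868 - (2.244935)(0.521997)) / 6.111368 = 0.125016
  phi_hat_1 = (4.6217 - (4.6217)(0.125016) - (4.4207)(0.521997)) / 8.5962 = 0.201987
So phi_hat = [0.2020, 0.1250, 0.5220].
Therefore phi_hat_3 = 0.5220.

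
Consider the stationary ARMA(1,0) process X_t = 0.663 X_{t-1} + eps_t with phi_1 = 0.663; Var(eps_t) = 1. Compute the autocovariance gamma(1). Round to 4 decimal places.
\gamma(1) = 1.1830

Multiply the model equation by X_{t-k} and take expectations. With theta_0 = psi_0 = 1 and psi_j the MA(infinity) weights, this gives
  gamma(k) - sum_i phi_i gamma(k-i) = c_k,
  c_k = sigma^2 * sum_{j=k..q} theta_j psi_{j-k}   (c_k = 0 for k > q),
using gamma(-m) = gamma(m).
Pure AR (q = 0): c_0 = sigma^2 = 1, c_k = 0 for k >= 1.
Equations for k = 0 and k = 1 (AR order 1):
  gamma(0) = phi_1 gamma(1) + c_0
  gamma(1) = phi_1 gamma(0) + c_1
Substituting the second into the first: gamma(0) (1 - phi_1^2) = c_0 + phi_1 c_1, so
  gamma(0) = c_0 / (1 - phi_1^2) = 1 / (1 - (0.663)^2) = 1 / 0.560431 = 1.784341.
  gamma(1) = phi_1 gamma(0) = (0.663)(1.784341) = 1.183018.
Therefore gamma(1) = 1.1830 (to 4 decimal places).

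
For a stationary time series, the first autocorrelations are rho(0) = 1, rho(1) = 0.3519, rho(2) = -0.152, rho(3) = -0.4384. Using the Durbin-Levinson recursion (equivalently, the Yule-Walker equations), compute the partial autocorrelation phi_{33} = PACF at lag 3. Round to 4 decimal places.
\phi_{33} = -0.3260

The PACF at lag k is phi_{kk}, the last component of the solution
to the Yule-Walker system G_k phi = r_k where
  (G_k)_{ij} = rho(|i - j|), (r_k)_i = rho(i), i,j = 1..k.
Equivalently, Durbin-Levinson gives phi_{kk} iteratively:
  phi_{11} = rho(1)
  phi_{kk} = [rho(k) - sum_{j=1..k-1} phi_{k-1,j} rho(k-j)]
            / [1 - sum_{j=1..k-1} phi_{k-1,j} rho(j)],
  phi_{k,j} = phi_{k-1,j} - phi_{kk} phi_{k-1,k-j},  j = 1..k-1.
Step k = 1:
  phi_11 = rho(1) = 0.3519.
Step k = 2:
  phi_22 = [rho(2) - phi_11 rho(1)] / [1 - phi_11 rho(1)] = [-0.152 - (0.3519)(0.3519)] / [1 - (0.3519)(0.3519)]
         = -0.27583361 / 0.87616639 = -0.314819.
  Update: phi_21 = phi_11 - phi_22 phi_11 = 0.3519 - (-0.314819)(0.3519) = 0.462685.
Step k = 3:
  phi_33 = [rho(3) - phi_21 rho(2) - phi_22 rho(1)] / [1 - phi_21 rho(1) - phi_22 rho(2)]
    numerator   = -0.4384 - (0.462685)(-0.152) - (-0.314819)(0.3519) = -0.2572872
    denominator = 1 - (0.462685)(0.3519) - (-0.314819)(-0.152) = 0.7893288
  phi_33 = -0.2572872 / 0.7893288 = -0.326.
Therefore phi_{33} = -0.3260.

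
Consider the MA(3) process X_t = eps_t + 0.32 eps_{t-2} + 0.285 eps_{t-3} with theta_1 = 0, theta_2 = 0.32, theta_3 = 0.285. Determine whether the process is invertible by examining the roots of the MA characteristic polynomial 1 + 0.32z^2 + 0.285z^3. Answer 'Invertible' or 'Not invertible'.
\text{Invertible}

The MA(q) characteristic polynomial is P(z) = 1 + 0.32z^2 + 0.285z^3.
Invertibility requires all roots to lie outside the unit circle, i.e. |z| > 1 for every root.
Degree 3: look for a simple real root z0 first, then factor out (1 - z/z0) and solve the remaining quadratic.
Testing z0 = -2: P(-2) = 1 + (0)(-2) + (0.32)(-2)^2 + (0.285)(-2)^3
  = 1 + (0) + (1.28) + (-2.28) = 0.  So z_0 = -2 is a root, |z_0| = 2.
Divide out the factor (1 + 0.5 z) = (1 - z/z0) (since 1/z0 = -0.5):
  P(z) = (1 + 0.5 z)(1 + (-0.5) z + (0.57) z^2)
  [check: z-coef -0.5 - (-0.5) = 0; z^2-coef 0.57 - (-0.5)(-0.5) = 0.32; z^3-coef -(-0.5)(0.57) = 0.285.]
Remaining roots from the quadratic factor 1 + (-0.5) z + (0.57) z^2:
  Set 1 + (-0.5) z + (0.57) z^2 = 0, i.e. a z^2 + b z + c = 0 with a = 0.57, b = -0.5, c = 1.
  Discriminant D = b^2 - 4ac = (-0.5)^2 - 4*(0.57)*1 = 0.25 - (2.28) = -2.03.
  D < 0, so the roots are the complex-conjugate pair z = (-b +/- i sqrt(-D)) / (2a) = 0.4386 +/- 1.2498i.
  For a conjugate pair |z|^2 = z * conj(z) = (product of roots) = c/a = 1/(0.57) = 1.754386, so |z| = sqrt(1.754386) = 1.3245 for both roots.
Moduli of all roots: 2.0000, 1.3245, 1.3245.
All moduli strictly greater than 1? Yes.
Verdict: Invertible.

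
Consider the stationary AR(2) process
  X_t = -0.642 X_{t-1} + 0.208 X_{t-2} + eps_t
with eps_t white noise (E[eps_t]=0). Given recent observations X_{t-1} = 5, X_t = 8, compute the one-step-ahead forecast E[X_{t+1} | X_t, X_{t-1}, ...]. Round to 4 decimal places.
E[X_{t+1} \mid \mathcal F_t] = -4.0960

For an AR(p) model X_t = c + sum_i phi_i X_{t-i} + eps_t, the
one-step-ahead conditional mean is
  E[X_{t+1} | X_t, ...] = c + sum_i phi_i X_{t+1-i}.
Substitute known values:
  E[X_{t+1} | ...] = (-0.642) * (8) + (0.208) * (5)
                   = -4.0960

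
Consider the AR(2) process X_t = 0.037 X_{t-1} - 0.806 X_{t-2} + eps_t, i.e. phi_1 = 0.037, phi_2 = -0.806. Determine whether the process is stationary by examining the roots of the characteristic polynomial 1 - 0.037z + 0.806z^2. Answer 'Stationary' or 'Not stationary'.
\text{Stationary}

The AR(p) characteristic polynomial is P(z) = 1 - 0.037z + 0.806z^2.
Stationarity requires all roots to lie outside the unit circle, i.e. |z| > 1 for every root.
Set 1 + (-0.037) z + (0.806) z^2 = 0, i.e. a z^2 + b z + c = 0 with a = 0.806, b = -0.037, c = 1.
Discriminant D = b^2 - 4ac = (-0.037)^2 - 4*(0.806)*1 = 0.001369 - (3.224) = -3.222631.
D < 0, so the roots are the complex-conjugate pair z = (-b +/- i sqrt(-D)) / (2a) = 0.023 +/- 1.1136i.
For a conjugate pair |z|^2 = z * conj(z) = (product of roots) = c/a = 1/(0.806) = 1.240695, so |z| = sqrt(1.240695) = 1.1139 for both roots.
Moduli of all roots: 1.1139, 1.1139.
All moduli strictly greater than 1? Yes.
Verdict: Stationary.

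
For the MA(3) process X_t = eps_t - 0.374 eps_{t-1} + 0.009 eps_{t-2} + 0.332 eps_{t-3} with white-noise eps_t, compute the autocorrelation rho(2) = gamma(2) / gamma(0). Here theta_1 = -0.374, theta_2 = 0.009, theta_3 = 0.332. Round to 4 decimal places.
\rho(2) = -0.0921

For an MA(q) process with theta_0 = 1, the autocovariance is
  gamma(k) = sigma^2 * sum_{i=0..q-k} theta_i * theta_{i+k},
and rho(k) = gamma(k) / gamma(0). Sigma^2 cancels.
  numerator   = (1)*(0.009) + (-0.374)*(0.332) = -0.115168.
  denominator = (1)^2 + (-0.374)^2 + (0.009)^2 + (0.332)^2 = 1.250181.
  rho(2) = -0.115168 / 1.250181 = -0.0921.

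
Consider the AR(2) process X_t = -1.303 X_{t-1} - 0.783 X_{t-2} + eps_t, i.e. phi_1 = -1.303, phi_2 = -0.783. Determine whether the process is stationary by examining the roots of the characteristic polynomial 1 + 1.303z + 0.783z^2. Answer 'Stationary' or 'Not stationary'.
\text{Stationary}

The AR(p) characteristic polynomial is P(z) = 1 + 1.303z + 0.783z^2.
Stationarity requires all roots to lie outside the unit circle, i.e. |z| > 1 for every root.
Set 1 + (1.303) z + (0.783) z^2 = 0, i.e. a z^2 + b z + c = 0 with a = 0.783, b = 1.303, c = 1.
Discriminant D = b^2 - 4ac = (1.303)^2 - 4*(0.783)*1 = 1.697809 - (3.132) = -1.434191.
D < 0, so the roots are the complex-conjugate pair z = (-b +/- i sqrt(-D)) / (2a) = -0.8321 +/- 0.7647i.
For a conjugate pair |z|^2 = z * conj(z) = (product of roots) = c/a = 1/(0.783) = 1.277139, so |z| = sqrt(1.277139) = 1.1301 for both roots.
Moduli of all roots: 1.1301, 1.1301.
All moduli strictly greater than 1? Yes.
Verdict: Stationary.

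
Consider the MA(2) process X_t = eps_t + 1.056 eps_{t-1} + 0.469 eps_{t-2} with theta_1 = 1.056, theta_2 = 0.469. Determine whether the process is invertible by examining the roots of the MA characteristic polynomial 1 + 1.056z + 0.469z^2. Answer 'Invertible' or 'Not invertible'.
\text{Invertible}

The MA(q) characteristic polynomial is P(z) = 1 + 1.056z + 0.469z^2.
Invertibility requires all roots to lie outside the unit circle, i.e. |z| > 1 for every root.
Set 1 + (1.056) z + (0.469) z^2 = 0, i.e. a z^2 + b z + c = 0 with a = 0.469, b = 1.056, c = 1.
Discriminant D = b^2 - 4ac = (1.056)^2 - 4*(0.469)*1 = 1.115136 - (1.876) = -0.760864.
D < 0, so the roots are the complex-conjugate pair z = (-b +/- i sqrt(-D)) / (2a) = -1.1258 +/- 0.9299i.
For a conjugate pair |z|^2 = z * conj(z) = (product of roots) = c/a = 1/(0.469) = 2.132196, so |z| = sqrt(2.132196) = 1.4602 for both roots.
Moduli of all roots: 1.4602, 1.4602.
All moduli strictly greater than 1? Yes.
Verdict: Invertible.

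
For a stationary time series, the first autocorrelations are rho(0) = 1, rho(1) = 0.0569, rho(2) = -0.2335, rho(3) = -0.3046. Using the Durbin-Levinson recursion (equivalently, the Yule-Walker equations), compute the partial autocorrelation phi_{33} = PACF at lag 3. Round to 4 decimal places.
\phi_{33} = -0.2920

The PACF at lag k is phi_{kk}, the last component of the solution
to the Yule-Walker system G_k phi = r_k where
  (G_k)_{ij} = rho(|i - j|), (r_k)_i = rho(i), i,j = 1..k.
Equivalently, Durbin-Levinson gives phi_{kk} iteratively:
  phi_{11} = rho(1)
  phi_{kk} = [rho(k) - sum_{j=1..k-1} phi_{k-1,j} rho(k-j)]
            / [1 - sum_{j=1..k-1} phi_{k-1,j} rho(j)],
  phi_{k,j} = phi_{k-1,j} - phi_{kk} phi_{k-1,k-j},  j = 1..k-1.
Step k = 1:
  phi_11 = rho(1) = 0.0569.
Step k = 2:
  phi_22 = [rho(2) - phi_11 rho(1)] / [1 - phi_11 rho(1)] = [-0.2335 - (0.0569)(0.0569)] / [1 - (0.0569)(0.0569)]
         = -0.23673761 / 0.99676239 = -0.237507.
  Update: phi_21 = phi_11 - phi_22 phi_11 = 0.0569 - (-0.237507)(0.0569) = 0.070414.
Step k = 3:
  phi_33 = [rho(3) - phi_21 rho(2) - phi_22 rho(1)] / [1 - phi_21 rho(1) - phi_22 rho(2)]
    numerator   = -0.3046 - (0.070414)(-0.2335) - (-0.237507)(0.0569) = -0.27464418
    denominator = 1 - (0.070414)(0.0569) - (-0.237507)(-0.2335) = 0.94053565
  phi_33 = -0.27464418 / 0.94053565 = -0.292.
Therefore phi_{33} = -0.2920.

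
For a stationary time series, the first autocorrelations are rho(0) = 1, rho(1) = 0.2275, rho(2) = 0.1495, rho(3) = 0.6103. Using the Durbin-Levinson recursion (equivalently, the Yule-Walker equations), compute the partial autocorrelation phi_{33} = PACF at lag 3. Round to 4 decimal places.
\phi_{33} = 0.5930

The PACF at lag k is phi_{kk}, the last component of the solution
to the Yule-Walker system G_k phi = r_k where
  (G_k)_{ij} = rho(|i - j|), (r_k)_i = rho(i), i,j = 1..k.
Equivalently, Durbin-Levinson gives phi_{kk} iteratively:
  phi_{11} = rho(1)
  phi_{kk} = [rho(k) - sum_{j=1..k-1} phi_{k-1,j} rho(k-j)]
            / [1 - sum_{j=1..k-1} phi_{k-1,j} rho(j)],
  phi_{k,j} = phi_{k-1,j} - phi_{kk} phi_{k-1,k-j},  j = 1..k-1.
Step k = 1:
  phi_11 = rho(1) = 0.2275.
Step k = 2:
  phi_22 = [rho(2) - phi_11 rho(1)] / [1 - phi_11 rho(1)] = [0.1495 - (0.2275)(0.2275)] / [1 - (0.2275)(0.2275)]
         = 0.09774375 / 0.94824375 = 0.103079.
  Update: phi_21 = phi_11 - phi_22 phi_11 = 0.2275 - (0.103079)(0.2275) = 0.20405.
Step k = 3:
  phi_33 = [rho(3) - phi_21 rho(2) - phi_22 rho(1)] / [1 - phi_21 rho(1) - phi_22 rho(2)]
    numerator   = 0.6103 - (0.20405)(0.1495) - (0.103079)(0.2275) = 0.55634418
    denominator = 1 - (0.20405)(0.2275) - (0.103079)(0.1495) = 0.93816845
  phi_33 = 0.55634418 / 0.93816845 = 0.593.
Therefore phi_{33} = 0.5930.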